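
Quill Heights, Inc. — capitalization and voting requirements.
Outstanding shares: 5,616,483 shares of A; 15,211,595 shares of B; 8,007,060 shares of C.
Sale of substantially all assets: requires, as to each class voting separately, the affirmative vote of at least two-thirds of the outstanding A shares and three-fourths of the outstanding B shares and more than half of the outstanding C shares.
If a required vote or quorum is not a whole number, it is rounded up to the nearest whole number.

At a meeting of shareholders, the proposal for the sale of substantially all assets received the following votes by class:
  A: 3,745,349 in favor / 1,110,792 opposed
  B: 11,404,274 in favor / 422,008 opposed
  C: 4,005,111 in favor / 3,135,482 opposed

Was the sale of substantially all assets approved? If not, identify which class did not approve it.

A: 2/3 of 5616483 = 3744322; 3,744,322 required, 3,745,349 in favor — approved.
B: 3/4 of 15211595 = 11408696.25, rounded up to 11408697; 11,408,697 required, 11,404,274 in favor — not approved.
C: a majority of 8007060 is 4003531; 4,003,531 required, 4,005,111 in favor — approved.

Not approved — the B shares did not give the required vote.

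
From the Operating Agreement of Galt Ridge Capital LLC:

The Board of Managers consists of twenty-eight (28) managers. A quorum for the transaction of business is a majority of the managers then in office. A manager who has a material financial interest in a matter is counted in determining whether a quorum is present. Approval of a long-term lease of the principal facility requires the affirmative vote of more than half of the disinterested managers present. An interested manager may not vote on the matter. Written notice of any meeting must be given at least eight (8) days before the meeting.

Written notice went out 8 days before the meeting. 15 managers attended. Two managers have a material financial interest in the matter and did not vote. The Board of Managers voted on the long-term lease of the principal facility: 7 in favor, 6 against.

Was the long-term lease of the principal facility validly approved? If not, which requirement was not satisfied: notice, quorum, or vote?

Valid — all requirements satisfied.

Notice: 8 days given; 8 required (8 ≥ 8). Satisfied.
Quorum: 15 present (interested managers count toward quorum); quorum is 15. Satisfied.
Vote: the long-term lease of the principal facility requires a majority of the disinterested managers present (15 − 2 = 13). A majority of 13 is 7, so 7 affirmative votes are needed; 7 voted in favor. Satisfied.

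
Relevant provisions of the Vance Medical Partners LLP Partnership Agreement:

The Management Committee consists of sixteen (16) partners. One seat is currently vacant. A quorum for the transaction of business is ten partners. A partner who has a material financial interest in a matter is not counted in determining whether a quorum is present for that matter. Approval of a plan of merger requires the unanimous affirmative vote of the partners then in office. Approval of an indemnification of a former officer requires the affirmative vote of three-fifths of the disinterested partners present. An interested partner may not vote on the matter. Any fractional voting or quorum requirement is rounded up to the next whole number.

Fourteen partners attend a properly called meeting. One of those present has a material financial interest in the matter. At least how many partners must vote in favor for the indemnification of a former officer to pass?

8

The indemnification of a former officer requires three-fifths of the disinterested partners present (14 − 1 = 13).
3/5 of 13 = 7.80, rounded up to 8.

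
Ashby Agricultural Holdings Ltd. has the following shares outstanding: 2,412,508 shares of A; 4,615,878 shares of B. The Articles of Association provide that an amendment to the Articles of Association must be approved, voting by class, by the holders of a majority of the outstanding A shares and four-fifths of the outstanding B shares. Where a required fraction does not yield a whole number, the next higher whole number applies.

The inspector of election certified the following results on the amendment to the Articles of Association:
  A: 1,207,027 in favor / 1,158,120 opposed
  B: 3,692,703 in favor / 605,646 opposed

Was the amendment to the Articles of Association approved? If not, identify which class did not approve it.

Approved — every class gave the required vote.

A: a majority of 2412508 is 1206255; 1,206,255 required, 1,207,027 in favor — approved.
B: 4/5 of 4615878 = 3692702.40, rounded up to 3692703; 3,692,703 required, 3,692,703 in favor — approved.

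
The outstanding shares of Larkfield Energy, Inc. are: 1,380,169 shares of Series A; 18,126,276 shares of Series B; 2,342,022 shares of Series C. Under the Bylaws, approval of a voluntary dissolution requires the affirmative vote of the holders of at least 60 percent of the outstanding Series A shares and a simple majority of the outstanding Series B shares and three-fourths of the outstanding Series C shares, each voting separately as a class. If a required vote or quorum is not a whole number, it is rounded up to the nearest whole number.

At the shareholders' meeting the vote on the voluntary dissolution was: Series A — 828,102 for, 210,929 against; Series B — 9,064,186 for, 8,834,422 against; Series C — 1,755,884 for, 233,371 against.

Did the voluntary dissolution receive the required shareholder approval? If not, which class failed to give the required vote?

Not approved — the Series C shares did not give the required vote.

Series A: 3/5 of 1380169 = 828101.40, rounded up to 828102; 828,102 required, 828,102 in favor — approved.
Series B: a majority of 18126276 is 9063139; 9,063,139 required, 9,064,186 in favor — approved.
Series C: 3/4 of 2342022 = 1756516.50, rounded up to 1756517; 1,756,517 required, 1,755,884 in favor — not approved.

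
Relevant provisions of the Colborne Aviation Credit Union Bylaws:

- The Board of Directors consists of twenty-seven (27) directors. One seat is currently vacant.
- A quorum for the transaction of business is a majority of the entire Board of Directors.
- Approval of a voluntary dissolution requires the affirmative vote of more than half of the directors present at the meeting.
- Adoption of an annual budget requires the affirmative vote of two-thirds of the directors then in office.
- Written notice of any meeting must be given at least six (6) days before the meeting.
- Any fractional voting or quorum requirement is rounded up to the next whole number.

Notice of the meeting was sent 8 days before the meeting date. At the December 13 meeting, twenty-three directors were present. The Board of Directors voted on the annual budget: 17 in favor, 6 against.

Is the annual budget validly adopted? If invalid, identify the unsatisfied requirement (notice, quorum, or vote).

Notice: 8 days given; 6 required (8 ≥ 6). Satisfied.
Quorum: 23 present; quorum is 14. Satisfied.
Vote: the annual budget requires two-thirds of the directors then in office (26). 2/3 of 26 = 17.33, rounded up to 18, so 18 affirmative votes are needed; 17 voted in favor. Not satisfied.

Invalid — vote requirement not satisfied.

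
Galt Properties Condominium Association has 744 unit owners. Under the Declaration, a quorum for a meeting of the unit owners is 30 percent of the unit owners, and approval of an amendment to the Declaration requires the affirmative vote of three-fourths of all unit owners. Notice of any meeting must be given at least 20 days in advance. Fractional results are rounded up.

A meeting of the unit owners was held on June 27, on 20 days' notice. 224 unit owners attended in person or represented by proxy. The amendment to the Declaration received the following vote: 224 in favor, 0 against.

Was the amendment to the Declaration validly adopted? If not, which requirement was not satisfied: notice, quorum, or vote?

Invalid — vote requirement not satisfied.

Notice: 20 days given; 20 required. Satisfied.
Quorum: 30% of 744 = 223.20, rounded up to 224; 224 present. Satisfied.
Vote: requires three-fourths of all unit owners (744); 3/4 of 744 = 558, so 558 needed; 224 in favor. Not satisfied.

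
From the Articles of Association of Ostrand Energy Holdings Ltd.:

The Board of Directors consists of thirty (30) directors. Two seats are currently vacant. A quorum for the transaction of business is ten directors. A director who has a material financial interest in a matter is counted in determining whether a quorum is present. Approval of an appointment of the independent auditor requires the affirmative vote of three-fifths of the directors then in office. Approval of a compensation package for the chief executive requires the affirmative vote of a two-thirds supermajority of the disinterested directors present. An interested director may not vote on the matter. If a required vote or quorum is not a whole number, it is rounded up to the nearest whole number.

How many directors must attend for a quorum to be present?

10

The quorum is fixed at 10.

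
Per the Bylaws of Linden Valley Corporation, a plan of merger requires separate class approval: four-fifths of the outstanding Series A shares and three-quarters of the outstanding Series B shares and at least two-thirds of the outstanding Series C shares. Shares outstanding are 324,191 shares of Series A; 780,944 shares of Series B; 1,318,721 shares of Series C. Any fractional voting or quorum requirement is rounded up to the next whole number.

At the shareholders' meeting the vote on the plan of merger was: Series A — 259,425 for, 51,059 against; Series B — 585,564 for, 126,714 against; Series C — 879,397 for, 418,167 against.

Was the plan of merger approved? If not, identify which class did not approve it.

Not approved — the Series B shares did not give the required vote.

Series A: 4/5 of 324191 = 259352.80, rounded up to 259353; 259,353 required, 259,425 in favor — approved.
Series B: 3/4 of 780944 = 585708; 585,708 required, 585,564 in favor — not approved.
Series C: 2/3 of 1318721 = 879147.33, rounded up to 879148; 879,148 required, 879,397 in favor — approved.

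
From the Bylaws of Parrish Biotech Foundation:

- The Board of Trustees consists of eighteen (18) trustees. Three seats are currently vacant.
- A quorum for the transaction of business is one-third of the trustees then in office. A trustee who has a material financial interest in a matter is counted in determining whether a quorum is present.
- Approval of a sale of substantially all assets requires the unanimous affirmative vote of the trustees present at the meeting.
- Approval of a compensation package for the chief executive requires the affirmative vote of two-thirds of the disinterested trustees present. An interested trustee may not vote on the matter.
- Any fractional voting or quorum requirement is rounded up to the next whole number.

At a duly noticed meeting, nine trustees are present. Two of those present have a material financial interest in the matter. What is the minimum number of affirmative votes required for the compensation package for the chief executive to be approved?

5

The compensation package for the chief executive requires two-thirds of the disinterested trustees present (9 − 2 = 7).
2/3 of 7 = 4.67, rounded up to 5.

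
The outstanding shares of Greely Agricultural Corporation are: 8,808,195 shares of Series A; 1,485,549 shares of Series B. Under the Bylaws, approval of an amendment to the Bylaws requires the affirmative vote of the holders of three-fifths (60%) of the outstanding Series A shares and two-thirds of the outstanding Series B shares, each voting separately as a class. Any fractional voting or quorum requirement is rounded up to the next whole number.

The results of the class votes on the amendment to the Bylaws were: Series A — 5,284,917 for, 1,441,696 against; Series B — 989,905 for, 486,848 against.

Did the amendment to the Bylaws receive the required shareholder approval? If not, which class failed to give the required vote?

Not approved — the Series B shares did not give the required vote.

Series A: 3/5 of 8808195 = 5284917; 5,284,917 required, 5,284,917 in favor — approved.
Series B: 2/3 of 1485549 = 990366; 990,366 required, 989,905 in favor — not approved.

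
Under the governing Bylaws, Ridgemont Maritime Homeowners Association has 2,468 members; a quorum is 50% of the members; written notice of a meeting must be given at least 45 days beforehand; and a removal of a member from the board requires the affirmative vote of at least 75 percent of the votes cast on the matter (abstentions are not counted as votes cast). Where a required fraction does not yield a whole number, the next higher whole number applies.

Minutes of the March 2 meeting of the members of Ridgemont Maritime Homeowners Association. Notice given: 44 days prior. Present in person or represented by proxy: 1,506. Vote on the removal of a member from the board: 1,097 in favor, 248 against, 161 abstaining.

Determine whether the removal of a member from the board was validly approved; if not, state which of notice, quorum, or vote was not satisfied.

Notice: 44 days given; 45 required. Not satisfied.
Quorum: 50% of 2,468 = 1,234; 1,506 present. Satisfied.
Vote: requires three-fourths of the votes cast (1,506 − 161 abstaining = 1,345); 3/4 of 1345 = 1008.75, rounded up to 1009, so 1,009 needed; 1,097 in favor. Satisfied.

Invalid — notice requirement not satisfied.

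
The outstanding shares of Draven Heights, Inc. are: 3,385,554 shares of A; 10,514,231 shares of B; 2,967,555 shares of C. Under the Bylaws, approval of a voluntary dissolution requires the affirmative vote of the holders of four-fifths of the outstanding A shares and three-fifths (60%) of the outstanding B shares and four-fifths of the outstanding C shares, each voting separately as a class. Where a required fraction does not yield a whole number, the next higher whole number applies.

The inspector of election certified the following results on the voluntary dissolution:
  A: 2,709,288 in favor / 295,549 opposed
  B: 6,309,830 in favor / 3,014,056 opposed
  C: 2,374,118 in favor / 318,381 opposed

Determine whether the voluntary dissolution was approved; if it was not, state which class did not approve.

A: 4/5 of 3385554 = 2708443.20, rounded up to 2708444; 2,708,444 required, 2,709,288 in favor — approved.
B: 3/5 of 10514231 = 6308538.60, rounded up to 6308539; 6,308,539 required, 6,309,830 in favor — approved.
C: 4/5 of 2967555 = 2374044; 2,374,044 required, 2,374,118 in favor — approved.

Approved — every class gave the required vote.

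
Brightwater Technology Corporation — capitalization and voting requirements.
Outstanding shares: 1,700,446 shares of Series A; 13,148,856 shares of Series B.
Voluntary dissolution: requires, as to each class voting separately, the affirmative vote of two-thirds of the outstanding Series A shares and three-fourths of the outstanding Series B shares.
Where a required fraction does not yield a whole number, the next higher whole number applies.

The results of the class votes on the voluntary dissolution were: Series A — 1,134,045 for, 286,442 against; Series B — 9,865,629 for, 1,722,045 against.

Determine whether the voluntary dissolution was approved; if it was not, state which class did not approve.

Approved — every class gave the required vote.

Series A: 2/3 of 1700446 = 1133630.67, rounded up to 1133631; 1,133,631 required, 1,134,045 in favor — approved.
Series B: 3/4 of 13148856 = 9861642; 9,861,642 required, 9,865,629 in favor — approved.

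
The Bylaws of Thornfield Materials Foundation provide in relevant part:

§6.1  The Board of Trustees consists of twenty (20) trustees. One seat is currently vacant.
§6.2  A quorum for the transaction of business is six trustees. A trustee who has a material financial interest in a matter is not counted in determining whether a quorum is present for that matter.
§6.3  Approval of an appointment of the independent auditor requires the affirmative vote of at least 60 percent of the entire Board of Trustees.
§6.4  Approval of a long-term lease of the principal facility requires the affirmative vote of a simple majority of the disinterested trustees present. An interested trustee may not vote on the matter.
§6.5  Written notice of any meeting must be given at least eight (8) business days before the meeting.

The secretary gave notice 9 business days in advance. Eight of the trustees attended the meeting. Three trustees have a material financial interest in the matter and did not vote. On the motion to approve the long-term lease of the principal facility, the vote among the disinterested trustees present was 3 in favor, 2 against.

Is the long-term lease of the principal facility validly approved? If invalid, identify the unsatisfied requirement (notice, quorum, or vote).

Invalid — quorum requirement not satisfied.

Notice: 9 business days given; 8 required (9 ≥ 8). Satisfied.
Quorum: 8 present, but the 3 interested trustees do not count, leaving 5. Quorum is 6. Not satisfied.
Vote: the long-term lease of the principal facility requires a majority of the disinterested trustees present (8 − 3 = 5). A majority of 5 is 3, so 3 affirmative votes are needed; 3 voted in favor. Satisfied. (Moot — without a quorum no business can be validly transacted.)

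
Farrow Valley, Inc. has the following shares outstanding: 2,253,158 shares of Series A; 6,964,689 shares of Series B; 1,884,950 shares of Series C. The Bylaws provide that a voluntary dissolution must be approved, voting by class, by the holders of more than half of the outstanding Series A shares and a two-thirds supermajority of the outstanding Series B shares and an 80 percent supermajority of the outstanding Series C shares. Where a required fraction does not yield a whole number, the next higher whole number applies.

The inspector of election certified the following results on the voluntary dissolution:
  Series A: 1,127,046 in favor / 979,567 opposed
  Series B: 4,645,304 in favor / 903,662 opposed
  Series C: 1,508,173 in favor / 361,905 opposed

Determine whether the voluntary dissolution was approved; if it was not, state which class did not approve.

Approved — every class gave the required vote.

Series A: a majority of 2253158 is 1126580; 1,126,580 required, 1,127,046 in favor — approved.
Series B: 2/3 of 6964689 = 4643126; 4,643,126 required, 4,645,304 in favor — approved.
Series C: 4/5 of 1884950 = 1507960; 1,507,960 required, 1,508,173 in favor — approved.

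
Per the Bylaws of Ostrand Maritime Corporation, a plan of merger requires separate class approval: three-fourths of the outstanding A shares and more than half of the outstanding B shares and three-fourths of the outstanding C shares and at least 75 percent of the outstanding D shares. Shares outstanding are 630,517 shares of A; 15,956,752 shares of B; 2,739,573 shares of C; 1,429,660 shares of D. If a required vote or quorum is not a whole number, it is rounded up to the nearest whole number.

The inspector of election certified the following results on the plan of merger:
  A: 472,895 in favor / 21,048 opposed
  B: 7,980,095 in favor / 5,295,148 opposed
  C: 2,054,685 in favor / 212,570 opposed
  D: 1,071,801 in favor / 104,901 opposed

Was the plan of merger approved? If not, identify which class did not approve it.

Not approved — the D shares did not give the required vote.

A: 3/4 of 630517 = 472887.75, rounded up to 472888; 472,888 required, 472,895 in favor — approved.
B: a majority of 15956752 is 7978377; 7,978,377 required, 7,980,095 in favor — approved.
C: 3/4 of 2739573 = 2054679.75, rounded up to 2054680; 2,054,680 required, 2,054,685 in favor — approved.
D: 3/4 of 1429660 = 1072245; 1,072,245 required, 1,071,801 in favor — not approved.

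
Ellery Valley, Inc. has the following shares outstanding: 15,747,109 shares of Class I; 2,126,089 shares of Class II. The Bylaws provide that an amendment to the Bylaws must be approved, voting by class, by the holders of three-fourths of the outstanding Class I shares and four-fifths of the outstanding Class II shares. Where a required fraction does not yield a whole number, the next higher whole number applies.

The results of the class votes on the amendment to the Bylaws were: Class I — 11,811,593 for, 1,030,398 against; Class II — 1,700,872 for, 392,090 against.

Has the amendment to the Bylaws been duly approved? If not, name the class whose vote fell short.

Class I: 3/4 of 15747109 = 11810331.75, rounded up to 11810332; 11,810,332 required, 11,811,593 in favor — approved.
Class II: 4/5 of 2126089 = 1700871.20, rounded up to 1700872; 1,700,872 required, 1,700,872 in favor — approved.

Approved — every class gave the required vote.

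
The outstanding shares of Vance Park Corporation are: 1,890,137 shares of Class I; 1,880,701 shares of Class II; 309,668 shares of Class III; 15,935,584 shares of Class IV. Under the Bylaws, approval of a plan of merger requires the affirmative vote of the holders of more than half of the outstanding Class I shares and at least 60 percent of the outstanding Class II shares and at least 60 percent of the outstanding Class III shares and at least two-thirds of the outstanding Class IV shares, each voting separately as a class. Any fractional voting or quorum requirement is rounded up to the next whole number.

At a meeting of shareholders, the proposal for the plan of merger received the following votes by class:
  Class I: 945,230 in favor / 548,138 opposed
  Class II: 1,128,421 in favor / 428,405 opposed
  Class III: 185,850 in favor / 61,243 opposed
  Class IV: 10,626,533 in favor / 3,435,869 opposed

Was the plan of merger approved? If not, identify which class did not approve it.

Class I: a majority of 1890137 is 945069; 945,069 required, 945,230 in favor — approved.
Class II: 3/5 of 1880701 = 1128420.60, rounded up to 1128421; 1,128,421 required, 1,128,421 in favor — approved.
Class III: 3/5 of 309668 = 185800.80, rounded up to 185801; 185,801 required, 185,850 in favor — approved.
Class IV: 2/3 of 15935584 = 10623722.67, rounded up to 10623723; 10,623,723 required, 10,626,533 in favor — approved.

Approved — every class gave the required vote.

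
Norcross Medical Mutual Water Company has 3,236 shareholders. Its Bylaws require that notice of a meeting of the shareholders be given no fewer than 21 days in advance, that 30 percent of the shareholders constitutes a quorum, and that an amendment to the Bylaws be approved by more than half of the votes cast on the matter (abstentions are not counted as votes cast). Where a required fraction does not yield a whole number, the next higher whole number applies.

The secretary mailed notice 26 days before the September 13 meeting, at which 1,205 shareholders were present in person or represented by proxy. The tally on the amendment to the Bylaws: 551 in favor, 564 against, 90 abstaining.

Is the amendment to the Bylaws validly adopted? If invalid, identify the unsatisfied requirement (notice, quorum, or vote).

Notice: 26 days given; 21 required. Satisfied.
Quorum: 30% of 3,236 = 970.80, rounded up to 971; 1,205 present. Satisfied.
Vote: requires a majority of the votes cast (1,205 − 90 abstaining = 1,115); a majority of 1115 is 558, so 558 needed; 551 in favor. Not satisfied.

Invalid — vote requirement not satisfied.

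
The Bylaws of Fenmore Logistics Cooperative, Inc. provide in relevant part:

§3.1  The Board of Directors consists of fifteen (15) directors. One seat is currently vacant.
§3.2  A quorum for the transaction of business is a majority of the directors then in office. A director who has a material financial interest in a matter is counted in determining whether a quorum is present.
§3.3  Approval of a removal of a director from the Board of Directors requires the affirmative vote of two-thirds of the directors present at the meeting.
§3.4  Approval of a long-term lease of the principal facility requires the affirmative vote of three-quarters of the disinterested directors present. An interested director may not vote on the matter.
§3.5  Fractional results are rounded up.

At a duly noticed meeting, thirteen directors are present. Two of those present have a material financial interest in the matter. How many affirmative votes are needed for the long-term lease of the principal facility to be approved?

The long-term lease of the principal facility requires three-fourths of the disinterested directors present (13 − 2 = 11).
3/4 of 11 = 8.25, rounded up to 9.

9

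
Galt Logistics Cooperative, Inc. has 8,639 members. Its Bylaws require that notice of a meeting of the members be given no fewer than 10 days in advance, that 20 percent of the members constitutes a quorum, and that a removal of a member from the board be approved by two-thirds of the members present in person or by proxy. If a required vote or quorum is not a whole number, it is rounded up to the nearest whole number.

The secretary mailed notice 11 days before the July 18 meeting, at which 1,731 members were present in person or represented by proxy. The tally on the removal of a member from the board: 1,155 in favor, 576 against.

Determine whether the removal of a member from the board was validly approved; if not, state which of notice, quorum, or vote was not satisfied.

Notice: 11 days given; 10 required. Satisfied.
Quorum: 20% of 8,639 = 1,727.80, rounded up to 1,728; 1,731 present. Satisfied.
Vote: requires two-thirds of those present (1,731); 2/3 of 1731 = 1154, so 1,154 needed; 1,155 in favor. Satisfied.

Valid — all requirements satisfied.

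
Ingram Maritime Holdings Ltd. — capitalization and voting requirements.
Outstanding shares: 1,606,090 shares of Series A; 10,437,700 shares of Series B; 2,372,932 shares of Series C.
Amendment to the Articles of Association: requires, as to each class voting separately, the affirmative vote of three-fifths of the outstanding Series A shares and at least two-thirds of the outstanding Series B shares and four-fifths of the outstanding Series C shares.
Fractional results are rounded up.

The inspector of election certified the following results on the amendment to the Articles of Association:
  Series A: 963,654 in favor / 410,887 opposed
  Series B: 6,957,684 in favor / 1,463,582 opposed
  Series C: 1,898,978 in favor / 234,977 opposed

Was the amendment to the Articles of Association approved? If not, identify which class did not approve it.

Series A: 3/5 of 1606090 = 963654; 963,654 required, 963,654 in favor — approved.
Series B: 2/3 of 10437700 = 6958466.67, rounded up to 6958467; 6,958,467 required, 6,957,684 in favor — not approved.
Series C: 4/5 of 2372932 = 1898345.60, rounded up to 1898346; 1,898,346 required, 1,898,978 in favor — approved.

Not approved — the Series B shares did not give the required vote.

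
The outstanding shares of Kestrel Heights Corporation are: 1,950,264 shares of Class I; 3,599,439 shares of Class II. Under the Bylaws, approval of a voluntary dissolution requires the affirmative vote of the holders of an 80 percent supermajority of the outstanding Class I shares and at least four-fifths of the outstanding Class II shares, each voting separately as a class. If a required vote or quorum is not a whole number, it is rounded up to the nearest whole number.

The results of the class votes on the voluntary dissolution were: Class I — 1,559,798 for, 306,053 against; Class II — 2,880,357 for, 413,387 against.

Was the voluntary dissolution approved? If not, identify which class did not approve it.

Class I: 4/5 of 1950264 = 1560211.20, rounded up to 1560212; 1,560,212 required, 1,559,798 in favor — not approved.
Class II: 4/5 of 3599439 = 2879551.20, rounded up to 2879552; 2,879,552 required, 2,880,357 in favor — approved.

Not approved — the Class I shares did not give the required vote.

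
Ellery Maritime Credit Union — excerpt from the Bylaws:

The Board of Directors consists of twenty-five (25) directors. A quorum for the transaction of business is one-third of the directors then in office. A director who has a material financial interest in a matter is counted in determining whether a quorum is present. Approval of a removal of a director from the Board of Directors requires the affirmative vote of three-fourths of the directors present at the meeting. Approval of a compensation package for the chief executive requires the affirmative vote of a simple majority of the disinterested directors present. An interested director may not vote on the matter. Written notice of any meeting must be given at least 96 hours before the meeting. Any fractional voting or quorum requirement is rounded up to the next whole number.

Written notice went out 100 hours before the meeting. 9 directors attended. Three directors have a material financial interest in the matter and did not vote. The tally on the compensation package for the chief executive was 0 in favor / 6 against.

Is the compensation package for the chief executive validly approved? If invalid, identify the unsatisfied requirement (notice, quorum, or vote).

Invalid — vote requirement not satisfied.

Notice: 100 hours given; 96 required (100 ≥ 96). Satisfied.
Quorum: 9 present (interested directors count toward quorum); quorum is 9. Satisfied.
Vote: the compensation package for the chief executive requires a majority of the disinterested directors present (9 − 3 = 6). A majority of 6 is 4, so 4 affirmative votes are needed; 0 voted in favor. Not satisfied.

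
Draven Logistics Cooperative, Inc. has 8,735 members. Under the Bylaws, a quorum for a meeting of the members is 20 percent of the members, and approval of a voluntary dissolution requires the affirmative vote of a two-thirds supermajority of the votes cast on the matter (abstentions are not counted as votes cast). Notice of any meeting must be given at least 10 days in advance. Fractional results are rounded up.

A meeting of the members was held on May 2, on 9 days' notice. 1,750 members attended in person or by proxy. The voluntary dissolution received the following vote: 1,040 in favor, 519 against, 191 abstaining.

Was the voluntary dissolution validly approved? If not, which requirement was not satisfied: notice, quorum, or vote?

Invalid — notice requirement not satisfied.

Notice: 9 days given; 10 required. Not satisfied.
Quorum: 20% of 8,735 = 1,747; 1,750 present. Satisfied.
Vote: requires two-thirds of the votes cast (1,750 − 191 abstaining = 1,559); 2/3 of 1559 = 1039.33, rounded up to 1040, so 1,040 needed; 1,040 in favor. Satisfied.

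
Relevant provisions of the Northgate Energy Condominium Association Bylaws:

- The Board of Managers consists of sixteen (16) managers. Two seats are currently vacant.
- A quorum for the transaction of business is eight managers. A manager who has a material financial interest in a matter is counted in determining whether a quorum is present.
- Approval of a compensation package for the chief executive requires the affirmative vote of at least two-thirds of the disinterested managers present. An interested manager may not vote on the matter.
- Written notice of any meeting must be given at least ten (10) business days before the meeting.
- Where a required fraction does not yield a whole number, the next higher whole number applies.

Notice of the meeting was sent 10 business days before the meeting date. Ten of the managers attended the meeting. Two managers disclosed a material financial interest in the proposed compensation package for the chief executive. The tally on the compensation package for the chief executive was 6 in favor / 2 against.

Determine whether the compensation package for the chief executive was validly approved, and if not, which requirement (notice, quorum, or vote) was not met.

Valid — all requirements satisfied.

Notice: 10 business days given; 10 required (10 ≥ 10). Satisfied.
Quorum: 10 present (interested managers count toward quorum); quorum is 8. Satisfied.
Vote: the compensation package for the chief executive requires two-thirds of the disinterested managers present (10 − 2 = 8). 2/3 of 8 = 5.33, rounded up to 6, so 6 affirmative votes are needed; 6 voted in favor. Satisfied.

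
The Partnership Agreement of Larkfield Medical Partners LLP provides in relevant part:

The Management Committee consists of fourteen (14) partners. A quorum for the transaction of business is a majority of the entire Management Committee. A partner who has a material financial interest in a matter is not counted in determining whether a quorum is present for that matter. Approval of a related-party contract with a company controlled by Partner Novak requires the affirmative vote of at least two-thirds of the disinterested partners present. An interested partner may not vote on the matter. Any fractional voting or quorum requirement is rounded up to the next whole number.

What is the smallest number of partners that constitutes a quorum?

A majority of 14 is 8.

8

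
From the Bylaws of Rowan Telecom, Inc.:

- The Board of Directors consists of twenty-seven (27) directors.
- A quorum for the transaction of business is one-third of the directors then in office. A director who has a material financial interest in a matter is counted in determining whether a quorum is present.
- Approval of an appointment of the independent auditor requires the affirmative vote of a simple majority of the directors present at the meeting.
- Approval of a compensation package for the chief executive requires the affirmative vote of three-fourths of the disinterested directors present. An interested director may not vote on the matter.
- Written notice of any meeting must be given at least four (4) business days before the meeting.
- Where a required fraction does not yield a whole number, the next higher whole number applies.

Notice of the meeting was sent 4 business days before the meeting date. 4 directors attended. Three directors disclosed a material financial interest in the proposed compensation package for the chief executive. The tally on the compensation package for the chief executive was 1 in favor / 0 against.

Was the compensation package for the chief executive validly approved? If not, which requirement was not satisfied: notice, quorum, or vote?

Notice: 4 business days given; 4 required (4 ≥ 4). Satisfied.
Quorum: 4 present (interested directors count toward quorum); quorum is 9. Not satisfied.
Vote: the compensation package for the chief executive requires three-fourths of the disinterested directors present (4 − 3 = 1). 3/4 of 1 = 0.75, rounded up to 1, so 1 affirmative vote is needed; 1 voted in favor. Satisfied. (Moot — without a quorum no business can be validly transacted.)

Invalid — quorum requirement not satisfied.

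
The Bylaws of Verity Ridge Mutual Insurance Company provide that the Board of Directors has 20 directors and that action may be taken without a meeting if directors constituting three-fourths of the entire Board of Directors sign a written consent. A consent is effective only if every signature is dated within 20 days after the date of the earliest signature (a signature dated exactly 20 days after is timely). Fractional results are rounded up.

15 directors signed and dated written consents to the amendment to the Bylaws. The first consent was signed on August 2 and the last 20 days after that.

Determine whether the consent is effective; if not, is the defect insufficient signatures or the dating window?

Effective — both the signature and dating-window requirements are satisfied.

Signatures required: three-fourths of 20 — 3/4 of 20 = 15, so 15 needed; 15 signed. Sufficient.
Dating window: the latest signature is 20 days after the earliest; the limit is 20 days. Within the window.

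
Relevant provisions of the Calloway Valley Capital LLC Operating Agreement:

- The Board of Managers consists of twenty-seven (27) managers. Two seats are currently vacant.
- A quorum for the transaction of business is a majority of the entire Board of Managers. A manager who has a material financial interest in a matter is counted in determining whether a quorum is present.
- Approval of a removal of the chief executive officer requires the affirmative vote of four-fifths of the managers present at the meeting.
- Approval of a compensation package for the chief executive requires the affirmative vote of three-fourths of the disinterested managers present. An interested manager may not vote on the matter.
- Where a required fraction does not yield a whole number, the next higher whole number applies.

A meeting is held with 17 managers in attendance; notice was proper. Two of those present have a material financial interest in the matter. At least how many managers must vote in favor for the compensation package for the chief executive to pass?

The compensation package for the chief executive requires three-fourths of the disinterested managers present (17 − 2 = 15).
3/4 of 15 = 11.25, rounded up to 12.

12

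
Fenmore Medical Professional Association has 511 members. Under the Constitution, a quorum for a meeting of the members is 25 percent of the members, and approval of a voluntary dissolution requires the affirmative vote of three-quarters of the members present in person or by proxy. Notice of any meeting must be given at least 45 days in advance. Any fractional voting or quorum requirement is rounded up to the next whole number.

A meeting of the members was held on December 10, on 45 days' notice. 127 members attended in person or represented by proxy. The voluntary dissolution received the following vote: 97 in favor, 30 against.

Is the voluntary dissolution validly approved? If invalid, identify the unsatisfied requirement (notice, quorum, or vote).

Notice: 45 days given; 45 required. Satisfied.
Quorum: 25% of 511 = 127.75, rounded up to 128; 127 present. Not satisfied.
Vote: requires three-fourths of those present (127); 3/4 of 127 = 95.25, rounded up to 96, so 96 needed; 97 in favor. Satisfied.

Invalid — quorum requirement not satisfied.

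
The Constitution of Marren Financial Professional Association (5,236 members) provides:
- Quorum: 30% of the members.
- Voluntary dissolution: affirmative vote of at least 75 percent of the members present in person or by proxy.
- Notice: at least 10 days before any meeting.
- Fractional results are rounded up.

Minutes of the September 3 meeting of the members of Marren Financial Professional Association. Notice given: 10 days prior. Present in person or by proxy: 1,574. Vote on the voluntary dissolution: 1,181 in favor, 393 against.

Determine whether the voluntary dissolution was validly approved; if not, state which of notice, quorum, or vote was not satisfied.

Notice: 10 days given; 10 required. Satisfied.
Quorum: 30% of 5,236 = 1,570.80, rounded up to 1,571; 1,574 present. Satisfied.
Vote: requires three-fourths of those present (1,574); 3/4 of 1574 = 1180.50, rounded up to 1181, so 1,181 needed; 1,181 in favor. Satisfied.

Valid — all requirements satisfied.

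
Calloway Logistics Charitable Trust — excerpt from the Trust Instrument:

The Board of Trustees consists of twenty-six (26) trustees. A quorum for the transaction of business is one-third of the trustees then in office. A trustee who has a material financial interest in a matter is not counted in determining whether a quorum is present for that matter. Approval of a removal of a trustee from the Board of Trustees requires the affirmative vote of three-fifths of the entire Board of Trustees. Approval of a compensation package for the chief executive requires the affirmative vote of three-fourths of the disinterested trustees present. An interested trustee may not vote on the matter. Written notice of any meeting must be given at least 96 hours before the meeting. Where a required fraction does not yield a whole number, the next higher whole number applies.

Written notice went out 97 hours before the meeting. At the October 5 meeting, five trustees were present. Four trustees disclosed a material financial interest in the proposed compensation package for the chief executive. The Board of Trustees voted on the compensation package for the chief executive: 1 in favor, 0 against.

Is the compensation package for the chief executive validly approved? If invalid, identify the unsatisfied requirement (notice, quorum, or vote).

Invalid — quorum requirement not satisfied.

Notice: 97 hours given; 96 required (97 ≥ 96). Satisfied.
Quorum: 5 present, but the 4 interested trustees do not count, leaving 1. Quorum is 9. Not satisfied.
Vote: the compensation package for the chief executive requires three-fourths of the disinterested trustees present (5 − 4 = 1). 3/4 of 1 = 0.75, rounded up to 1, so 1 affirmative vote is needed; 1 voted in favor. Satisfied. (Moot — without a quorum no business can be validly transacted.)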